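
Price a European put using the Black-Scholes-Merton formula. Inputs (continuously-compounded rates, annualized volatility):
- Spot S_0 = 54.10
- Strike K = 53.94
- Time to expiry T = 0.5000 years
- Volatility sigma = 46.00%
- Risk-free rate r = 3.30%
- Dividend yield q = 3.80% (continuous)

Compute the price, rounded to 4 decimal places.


Answer: Price = 6.8440

Derivation:
d1 = (ln(S/K) + (r - q + 0.5*sigma^2) * T) / (sigma * sqrt(T)) = 0.16405452
d2 = d1 - sigma * sqrt(T) = -0.16121460
exp(-rT) = 0.98363538; exp(-qT) = 0.98117936
P = K * exp(-rT) * N(-d2) - S_0 * exp(-qT) * N(-d1)
N(-d1) = 0.43484411; N(-d2) = 0.56403781
P = 53.9400 * 0.98363538 * 0.56403781 - 54.1000 * 0.98117936 * 0.43484411 = 6.8440


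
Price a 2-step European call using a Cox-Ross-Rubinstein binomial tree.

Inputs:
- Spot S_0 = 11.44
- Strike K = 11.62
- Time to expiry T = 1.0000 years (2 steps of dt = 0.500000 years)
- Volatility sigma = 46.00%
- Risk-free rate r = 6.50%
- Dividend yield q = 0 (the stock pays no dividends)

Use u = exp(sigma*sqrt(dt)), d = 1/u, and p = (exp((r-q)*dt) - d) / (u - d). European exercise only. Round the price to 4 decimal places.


Answer: Price = V(0,0) = 2.1268

Derivation:
dt = T/N = 0.500000
u = exp(sigma*sqrt(dt)) = 1.384403; d = 1/u = 0.722333
p = (exp((r-q)*dt) - d) / (u - d) = 0.469287
Discount per step: exp(-r*dt) = 0.968022
Stock lattice S(k, i) with i counting down-moves:
  k=0: S(0,0) = 11.4400
  k=1: S(1,0) = 15.8376; S(1,1) = 8.2635
  k=2: S(2,0) = 21.9256; S(2,1) = 11.4400; S(2,2) = 5.9690
Terminal payoffs V(N, i) = max(S_T - K, 0):
  V(2,0) = 10.305585; V(2,1) = 0.000000; V(2,2) = 0.000000
Backward induction: V(k, i) = exp(-r*dt) * [p * V(k+1, i) + (1-p) * V(k+1, i+1)].
  V(1,0) = exp(-r*dt) * [p*10.305585 + (1-p)*0.000000] = 4.681625
  V(1,1) = exp(-r*dt) * [p*0.000000 + (1-p)*0.000000] = 0.000000
  V(0,0) = exp(-r*dt) * [p*4.681625 + (1-p)*0.000000] = 2.126770


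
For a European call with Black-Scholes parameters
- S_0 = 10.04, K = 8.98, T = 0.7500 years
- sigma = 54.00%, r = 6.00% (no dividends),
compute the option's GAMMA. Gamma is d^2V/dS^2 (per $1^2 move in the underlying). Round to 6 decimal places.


Answer: Gamma = 0.072283

Derivation:
d1 = 0.5686413294; d2 = 0.1009876114
phi(d1) = 0.3393867339; exp(-qT) = 1.0000000000; exp(-rT) = 0.9559974818
Gamma = exp(-qT) * phi(d1) / (S * sigma * sqrt(T)) = 1.0000000000 * 0.3393867339 / (10.0400 * 0.5400 * 0.8660254038) = 0.072283


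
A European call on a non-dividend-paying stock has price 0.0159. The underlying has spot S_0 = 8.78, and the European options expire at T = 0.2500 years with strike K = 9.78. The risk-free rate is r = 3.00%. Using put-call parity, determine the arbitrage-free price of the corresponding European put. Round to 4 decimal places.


Put-call parity: C - P = S_0 * exp(-qT) - K * exp(-rT).
S_0 * exp(-qT) = 8.7800 * 1.00000000 = 8.78000000
K * exp(-rT) = 9.7800 * 0.99252805 = 9.70692438
P = C - S*exp(-qT) + K*exp(-rT)
P = 0.0159 - 8.78000000 + 9.70692438 = 0.9428

Answer: Put price = 0.9428


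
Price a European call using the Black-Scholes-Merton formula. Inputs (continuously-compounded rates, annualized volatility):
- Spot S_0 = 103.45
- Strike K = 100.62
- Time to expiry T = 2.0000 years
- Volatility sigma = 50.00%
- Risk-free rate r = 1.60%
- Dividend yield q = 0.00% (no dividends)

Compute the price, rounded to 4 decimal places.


d1 = (ln(S/K) + (r - q + 0.5*sigma^2) * T) / (sigma * sqrt(T)) = 0.43803477
d2 = d1 - sigma * sqrt(T) = -0.26907201
exp(-rT) = 0.96850658; exp(-qT) = 1.00000000
C = S_0 * exp(-qT) * N(d1) - K * exp(-rT) * N(d2)
N(d1) = 0.66931946; N(d2) = 0.39393714
C = 103.4500 * 1.00000000 * 0.66931946 - 100.6200 * 0.96850658 * 0.39393714 = 30.8515

Answer: Price = 30.8515


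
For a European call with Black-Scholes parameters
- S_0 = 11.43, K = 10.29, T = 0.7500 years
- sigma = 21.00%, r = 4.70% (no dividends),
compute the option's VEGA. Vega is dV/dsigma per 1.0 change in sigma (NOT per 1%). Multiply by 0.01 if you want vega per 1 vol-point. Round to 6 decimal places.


d1 = 0.8624866753; d2 = 0.6806213405
phi(d1) = 0.2750286058; exp(-qT) = 1.0000000000; exp(-rT) = 0.9653640451
Vega = S * exp(-qT) * phi(d1) * sqrt(T) = 11.4300 * 1.0000000000 * 0.2750286058 * 0.8660254038 = 2.722418

Answer: Vega = 2.722418


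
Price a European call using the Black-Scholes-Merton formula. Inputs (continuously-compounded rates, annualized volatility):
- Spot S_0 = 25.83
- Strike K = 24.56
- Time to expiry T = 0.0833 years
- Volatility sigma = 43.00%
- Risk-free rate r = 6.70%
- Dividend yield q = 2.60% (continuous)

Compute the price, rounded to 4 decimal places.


Answer: Price = 2.0321

Derivation:
d1 = (ln(S/K) + (r - q + 0.5*sigma^2) * T) / (sigma * sqrt(T)) = 0.49581928
d2 = d1 - sigma * sqrt(T) = 0.37171380
exp(-rT) = 0.99443445; exp(-qT) = 0.99783654
C = S_0 * exp(-qT) * N(d1) - K * exp(-rT) * N(d2)
N(d1) = 0.68998904; N(d2) = 0.64494702
C = 25.8300 * 0.99783654 * 0.68998904 - 24.5600 * 0.99443445 * 0.64494702 = 2.0321


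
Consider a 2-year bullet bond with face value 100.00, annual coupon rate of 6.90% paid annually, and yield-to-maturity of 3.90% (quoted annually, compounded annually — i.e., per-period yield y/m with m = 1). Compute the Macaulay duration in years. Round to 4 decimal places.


Coupon per period c = face * coupon_rate / m = 6.900000
Periods per year m = 1; per-period yield y/m = 0.039000
Number of cashflows N = 2
Cashflows (t years, CF_t, discount factor 1/(1+y/m)^(m*t), PV):
  t = 1.0000: CF_t = 6.900000, DF = 0.962464, PV = 6.641001
  t = 2.0000: CF_t = 106.900000, DF = 0.926337, PV = 99.025401
Price P = sum_t PV_t = 105.666402
Macaulay numerator sum_t t * PV_t:
  t * PV_t at t = 1.0000: 6.641001
  t * PV_t at t = 2.0000: 198.050802
Macaulay duration D = (sum_t t * PV_t) / P = 204.691803 / 105.666402 = 1.937151

Answer: Macaulay duration = 1.9372 years


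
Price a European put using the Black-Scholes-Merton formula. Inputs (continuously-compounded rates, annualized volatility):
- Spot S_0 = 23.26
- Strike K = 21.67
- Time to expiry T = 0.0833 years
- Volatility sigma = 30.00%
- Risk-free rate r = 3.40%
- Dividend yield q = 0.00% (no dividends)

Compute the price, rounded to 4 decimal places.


Answer: Price = 0.2132

Derivation:
d1 = (ln(S/K) + (r - q + 0.5*sigma^2) * T) / (sigma * sqrt(T)) = 0.89376724
d2 = d1 - sigma * sqrt(T) = 0.80718202
exp(-rT) = 0.99717181; exp(-qT) = 1.00000000
P = K * exp(-rT) * N(-d2) - S_0 * exp(-qT) * N(-d1)
N(-d1) = 0.18572322; N(-d2) = 0.20978081
P = 21.6700 * 0.99717181 * 0.20978081 - 23.2600 * 1.00000000 * 0.18572322 = 0.2132


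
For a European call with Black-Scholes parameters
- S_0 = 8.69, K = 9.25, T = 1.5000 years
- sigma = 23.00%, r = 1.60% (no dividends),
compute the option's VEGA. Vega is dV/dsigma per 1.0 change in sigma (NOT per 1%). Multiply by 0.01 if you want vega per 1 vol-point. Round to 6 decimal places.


Answer: Vega = 4.245916

Derivation:
d1 = 0.0043465583; d2 = -0.2773447621
phi(d1) = 0.3989385119; exp(-qT) = 1.0000000000; exp(-rT) = 0.9762857098
Vega = S * exp(-qT) * phi(d1) * sqrt(T) = 8.6900 * 1.0000000000 * 0.3989385119 * 1.2247448714 = 4.245916


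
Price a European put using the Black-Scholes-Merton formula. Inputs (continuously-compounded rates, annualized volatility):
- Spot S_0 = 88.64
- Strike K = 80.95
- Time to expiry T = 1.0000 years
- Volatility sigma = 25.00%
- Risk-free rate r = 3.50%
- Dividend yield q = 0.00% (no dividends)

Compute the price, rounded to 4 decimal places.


Answer: Price = 4.0805

Derivation:
d1 = (ln(S/K) + (r - q + 0.5*sigma^2) * T) / (sigma * sqrt(T)) = 0.62800617
d2 = d1 - sigma * sqrt(T) = 0.37800617
exp(-rT) = 0.96560542; exp(-qT) = 1.00000000
P = K * exp(-rT) * N(-d2) - S_0 * exp(-qT) * N(-d1)
N(-d1) = 0.26499995; N(-d2) = 0.35271300
P = 80.9500 * 0.96560542 * 0.35271300 - 88.6400 * 1.00000000 * 0.26499995 = 4.0805


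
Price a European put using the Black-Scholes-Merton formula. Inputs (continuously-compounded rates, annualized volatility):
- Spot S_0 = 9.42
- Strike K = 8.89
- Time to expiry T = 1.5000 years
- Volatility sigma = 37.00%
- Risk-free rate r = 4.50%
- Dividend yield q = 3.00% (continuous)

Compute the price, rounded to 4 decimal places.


Answer: Price = 1.2279

Derivation:
d1 = (ln(S/K) + (r - q + 0.5*sigma^2) * T) / (sigma * sqrt(T)) = 0.40401804
d2 = d1 - sigma * sqrt(T) = -0.04913756
exp(-rT) = 0.93472772; exp(-qT) = 0.95599748
P = K * exp(-rT) * N(-d2) - S_0 * exp(-qT) * N(-d1)
N(-d1) = 0.34309973; N(-d2) = 0.51959516
P = 8.8900 * 0.93472772 * 0.51959516 - 9.4200 * 0.95599748 * 0.34309973 = 1.2279


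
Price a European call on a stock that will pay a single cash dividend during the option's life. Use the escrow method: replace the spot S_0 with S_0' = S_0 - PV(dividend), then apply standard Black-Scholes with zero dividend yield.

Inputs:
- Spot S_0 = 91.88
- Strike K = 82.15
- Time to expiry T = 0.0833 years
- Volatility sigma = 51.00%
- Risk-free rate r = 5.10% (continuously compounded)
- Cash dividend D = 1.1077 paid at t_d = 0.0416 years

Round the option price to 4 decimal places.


Answer: Price = 10.7607

Derivation:
PV(D) = D * exp(-r * t_d) = 1.1077 * 0.99788065 = 1.10535239
S_0' = S_0 - PV(D) = 91.8800 - 1.10535239 = 90.77464761
d1 = (ln(S_0'/K) + (r + sigma^2/2)*T) / (sigma*sqrt(T)) = 0.78069742
d2 = d1 - sigma*sqrt(T) = 0.63350255
exp(-rT) = 0.99576071
N(d1) = 0.78250976; N(d2) = 0.73679724
C = S_0' * N(d1) - K * exp(-rT) * N(d2) = 90.77464761 * 0.78250976 - 82.1500 * 0.99576071 * 0.73679724 = 10.7607


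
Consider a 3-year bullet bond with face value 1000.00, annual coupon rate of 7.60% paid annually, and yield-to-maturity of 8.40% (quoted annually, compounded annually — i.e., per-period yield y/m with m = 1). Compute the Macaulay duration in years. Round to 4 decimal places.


Answer: Macaulay duration = 2.7908 years

Derivation:
Coupon per period c = face * coupon_rate / m = 76.000000
Periods per year m = 1; per-period yield y/m = 0.084000
Number of cashflows N = 3
Cashflows (t years, CF_t, discount factor 1/(1+y/m)^(m*t), PV):
  t = 1.0000: CF_t = 76.000000, DF = 0.922509, PV = 70.110701
  t = 2.0000: CF_t = 76.000000, DF = 0.851023, PV = 64.677769
  t = 3.0000: CF_t = 1076.000000, DF = 0.785077, PV = 844.742656
Price P = sum_t PV_t = 979.531125
Macaulay numerator sum_t t * PV_t:
  t * PV_t at t = 1.0000: 70.110701
  t * PV_t at t = 2.0000: 129.355537
  t * PV_t at t = 3.0000: 2534.227968
Macaulay duration D = (sum_t t * PV_t) / P = 2733.694206 / 979.531125 = 2.790819


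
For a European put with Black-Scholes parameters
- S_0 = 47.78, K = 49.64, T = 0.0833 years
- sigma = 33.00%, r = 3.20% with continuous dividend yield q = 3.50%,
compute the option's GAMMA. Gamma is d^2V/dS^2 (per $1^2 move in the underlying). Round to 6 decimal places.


Answer: Gamma = 0.082044

Derivation:
d1 = -0.3559712529; d2 = -0.4512149928
phi(d1) = 0.3744502609; exp(-qT) = 0.9970887459; exp(-rT) = 0.9973379496
Gamma = exp(-qT) * phi(d1) / (S * sigma * sqrt(T)) = 0.9970887459 * 0.3744502609 / (47.7800 * 0.3300 * 0.2886173938) = 0.082044


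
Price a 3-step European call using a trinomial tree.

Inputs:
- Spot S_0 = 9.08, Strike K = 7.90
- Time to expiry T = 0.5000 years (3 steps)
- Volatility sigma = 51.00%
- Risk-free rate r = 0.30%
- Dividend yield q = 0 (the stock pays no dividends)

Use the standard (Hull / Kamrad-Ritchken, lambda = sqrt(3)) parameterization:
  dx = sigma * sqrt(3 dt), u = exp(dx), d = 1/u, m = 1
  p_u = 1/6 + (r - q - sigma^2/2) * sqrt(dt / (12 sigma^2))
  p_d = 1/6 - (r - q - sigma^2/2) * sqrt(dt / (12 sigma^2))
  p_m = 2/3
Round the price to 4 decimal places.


dt = T/N = 0.166667; dx = sigma*sqrt(3*dt) = 0.360624
u = exp(dx) = 1.434225; d = 1/u = 0.697241
p_u = 0.137308, p_m = 0.666667, p_d = 0.196025
Discount per step: exp(-r*dt) = 0.999500
Stock lattice S(k, j) with j the centered position index:
  k=0: S(0,+0) = 9.0800
  k=1: S(1,-1) = 6.3309; S(1,+0) = 9.0800; S(1,+1) = 13.0228
  k=2: S(2,-2) = 4.4142; S(2,-1) = 6.3309; S(2,+0) = 9.0800; S(2,+1) = 13.0228; S(2,+2) = 18.6776
  k=3: S(3,-3) = 3.0778; S(3,-2) = 4.4142; S(3,-1) = 6.3309; S(3,+0) = 9.0800; S(3,+1) = 13.0228; S(3,+2) = 18.6776; S(3,+3) = 26.7878
Terminal payoffs V(N, j) = max(S_T - K, 0):
  V(3,-3) = 0.000000; V(3,-2) = 0.000000; V(3,-1) = 0.000000; V(3,+0) = 1.180000; V(3,+1) = 5.122761; V(3,+2) = 10.777566; V(3,+3) = 18.887827
Backward induction: V(k, j) = exp(-r*dt) * [p_u * V(k+1, j+1) + p_m * V(k+1, j) + p_d * V(k+1, j-1)]
  V(2,-2) = exp(-r*dt) * [p_u*0.000000 + p_m*0.000000 + p_d*0.000000] = 0.000000
  V(2,-1) = exp(-r*dt) * [p_u*1.180000 + p_m*0.000000 + p_d*0.000000] = 0.161942
  V(2,+0) = exp(-r*dt) * [p_u*5.122761 + p_m*1.180000 + p_d*0.000000] = 1.489317
  V(2,+1) = exp(-r*dt) * [p_u*10.777566 + p_m*5.122761 + p_d*1.180000] = 5.123766
  V(2,+2) = exp(-r*dt) * [p_u*18.887827 + p_m*10.777566 + p_d*5.122761] = 10.777293
  V(1,-1) = exp(-r*dt) * [p_u*1.489317 + p_m*0.161942 + p_d*0.000000] = 0.312300
  V(1,+0) = exp(-r*dt) * [p_u*5.123766 + p_m*1.489317 + p_d*0.161942] = 1.727292
  V(1,+1) = exp(-r*dt) * [p_u*10.777293 + p_m*5.123766 + p_d*1.489317] = 5.185002
  V(0,+0) = exp(-r*dt) * [p_u*5.185002 + p_m*1.727292 + p_d*0.312300] = 1.923727

Answer: Price = V(0,0) = 1.9237


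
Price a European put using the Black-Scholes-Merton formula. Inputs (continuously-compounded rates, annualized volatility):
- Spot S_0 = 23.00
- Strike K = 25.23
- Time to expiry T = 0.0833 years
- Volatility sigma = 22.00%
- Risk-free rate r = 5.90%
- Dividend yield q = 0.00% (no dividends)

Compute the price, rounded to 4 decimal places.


Answer: Price = 2.1647

Derivation:
d1 = (ln(S/K) + (r - q + 0.5*sigma^2) * T) / (sigma * sqrt(T)) = -1.34826163
d2 = d1 - sigma * sqrt(T) = -1.41175746
exp(-rT) = 0.99509736; exp(-qT) = 1.00000000
P = K * exp(-rT) * N(-d2) - S_0 * exp(-qT) * N(-d1)
N(-d1) = 0.91121288; N(-d2) = 0.92098931
P = 25.2300 * 0.99509736 * 0.92098931 - 23.0000 * 1.00000000 * 0.91121288 = 2.1647


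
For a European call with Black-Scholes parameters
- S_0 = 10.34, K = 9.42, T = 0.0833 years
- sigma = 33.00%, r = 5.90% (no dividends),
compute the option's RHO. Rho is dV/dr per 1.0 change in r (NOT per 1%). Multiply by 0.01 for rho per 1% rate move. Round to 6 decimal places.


d1 = 1.0776053685; d2 = 0.9823616286
phi(d1) = 0.2232294309; exp(-qT) = 1.0000000000; exp(-rT) = 0.9950973574
N(d2) = 0.8370391385
Rho = K*T*exp(-rT)*N(d2) = 9.4200 * 0.0833 * 0.9950973574 * 0.8370391385 = 0.653593

Answer: Rho = 0.653593


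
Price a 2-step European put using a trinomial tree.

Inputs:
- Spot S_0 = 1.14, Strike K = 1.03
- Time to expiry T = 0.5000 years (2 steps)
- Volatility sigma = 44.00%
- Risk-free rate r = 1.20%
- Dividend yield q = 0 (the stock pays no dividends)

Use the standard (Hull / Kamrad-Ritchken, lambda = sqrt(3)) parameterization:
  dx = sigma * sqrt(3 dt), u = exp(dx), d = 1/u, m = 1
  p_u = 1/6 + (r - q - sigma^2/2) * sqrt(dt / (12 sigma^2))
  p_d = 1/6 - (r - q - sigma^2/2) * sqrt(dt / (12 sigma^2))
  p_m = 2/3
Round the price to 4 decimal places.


Answer: Price = V(0,0) = 0.0835

Derivation:
dt = T/N = 0.250000; dx = sigma*sqrt(3*dt) = 0.381051
u = exp(dx) = 1.463823; d = 1/u = 0.683143
p_u = 0.138849, p_m = 0.666667, p_d = 0.194484
Discount per step: exp(-r*dt) = 0.997004
Stock lattice S(k, j) with j the centered position index:
  k=0: S(0,+0) = 1.1400
  k=1: S(1,-1) = 0.7788; S(1,+0) = 1.1400; S(1,+1) = 1.6688
  k=2: S(2,-2) = 0.5320; S(2,-1) = 0.7788; S(2,+0) = 1.1400; S(2,+1) = 1.6688; S(2,+2) = 2.4428
Terminal payoffs V(N, j) = max(K - S_T, 0):
  V(2,-2) = 0.497980; V(2,-1) = 0.251217; V(2,+0) = 0.000000; V(2,+1) = 0.000000; V(2,+2) = 0.000000
Backward induction: V(k, j) = exp(-r*dt) * [p_u * V(k+1, j+1) + p_m * V(k+1, j) + p_d * V(k+1, j-1)]
  V(1,-1) = exp(-r*dt) * [p_u*0.000000 + p_m*0.251217 + p_d*0.497980] = 0.263536
  V(1,+0) = exp(-r*dt) * [p_u*0.000000 + p_m*0.000000 + p_d*0.251217] = 0.048711
  V(1,+1) = exp(-r*dt) * [p_u*0.000000 + p_m*0.000000 + p_d*0.000000] = 0.000000
  V(0,+0) = exp(-r*dt) * [p_u*0.000000 + p_m*0.048711 + p_d*0.263536] = 0.083477


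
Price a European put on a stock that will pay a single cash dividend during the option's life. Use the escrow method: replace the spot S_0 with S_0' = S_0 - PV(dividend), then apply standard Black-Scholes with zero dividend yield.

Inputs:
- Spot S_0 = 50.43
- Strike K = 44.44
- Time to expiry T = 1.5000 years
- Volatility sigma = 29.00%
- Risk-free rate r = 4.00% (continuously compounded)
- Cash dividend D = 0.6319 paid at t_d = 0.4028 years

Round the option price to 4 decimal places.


Answer: Price = 3.2319

Derivation:
PV(D) = D * exp(-r * t_d) = 0.6319 * 0.98401710 = 0.62180041
S_0' = S_0 - PV(D) = 50.4300 - 0.62180041 = 49.80819959
d1 = (ln(S_0'/K) + (r + sigma^2/2)*T) / (sigma*sqrt(T)) = 0.66759761
d2 = d1 - sigma*sqrt(T) = 0.31242159
exp(-rT) = 0.94176453
N(-d1) = 0.25219524; N(-d2) = 0.37736007
P = K * exp(-rT) * N(-d2) - S_0' * N(-d1) = 44.4400 * 0.94176453 * 0.37736007 - 49.80819959 * 0.25219524 = 3.2319


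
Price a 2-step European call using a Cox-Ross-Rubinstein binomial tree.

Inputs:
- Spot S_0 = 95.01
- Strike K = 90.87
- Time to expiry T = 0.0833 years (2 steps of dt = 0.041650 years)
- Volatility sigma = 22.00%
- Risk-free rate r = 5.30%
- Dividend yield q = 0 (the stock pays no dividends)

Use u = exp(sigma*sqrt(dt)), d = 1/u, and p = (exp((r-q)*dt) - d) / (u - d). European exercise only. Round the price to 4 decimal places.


Answer: Price = V(0,0) = 5.4880

Derivation:
dt = T/N = 0.041650
u = exp(sigma*sqrt(dt)) = 1.045922; d = 1/u = 0.956095
p = (exp((r-q)*dt) - d) / (u - d) = 0.513379
Discount per step: exp(-r*dt) = 0.997795
Stock lattice S(k, i) with i counting down-moves:
  k=0: S(0,0) = 95.0100
  k=1: S(1,0) = 99.3730; S(1,1) = 90.8386
  k=2: S(2,0) = 103.9364; S(2,1) = 95.0100; S(2,2) = 86.8503
Terminal payoffs V(N, i) = max(S_T - K, 0):
  V(2,0) = 13.066362; V(2,1) = 4.140000; V(2,2) = 0.000000
Backward induction: V(k, i) = exp(-r*dt) * [p * V(k+1, i) + (1-p) * V(k+1, i+1)].
  V(1,0) = exp(-r*dt) * [p*13.066362 + (1-p)*4.140000] = 8.703373
  V(1,1) = exp(-r*dt) * [p*4.140000 + (1-p)*0.000000] = 2.120702
  V(0,0) = exp(-r*dt) * [p*8.703373 + (1-p)*2.120702] = 5.487979


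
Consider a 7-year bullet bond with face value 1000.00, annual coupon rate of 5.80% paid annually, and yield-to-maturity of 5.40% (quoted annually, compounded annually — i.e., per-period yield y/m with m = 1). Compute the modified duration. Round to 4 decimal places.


Answer: Modified duration = 5.6564

Derivation:
Coupon per period c = face * coupon_rate / m = 58.000000
Periods per year m = 1; per-period yield y/m = 0.054000
Number of cashflows N = 7
Cashflows (t years, CF_t, discount factor 1/(1+y/m)^(m*t), PV):
  t = 1.0000: CF_t = 58.000000, DF = 0.948767, PV = 55.028463
  t = 2.0000: CF_t = 58.000000, DF = 0.900158, PV = 52.209168
  t = 3.0000: CF_t = 58.000000, DF = 0.854040, PV = 49.534315
  t = 4.0000: CF_t = 58.000000, DF = 0.810285, PV = 46.996504
  t = 5.0000: CF_t = 58.000000, DF = 0.768771, PV = 44.588713
  t = 6.0000: CF_t = 58.000000, DF = 0.729384, PV = 42.304282
  t = 7.0000: CF_t = 1058.000000, DF = 0.692015, PV = 732.152233
Price P = sum_t PV_t = 1022.813678
First compute Macaulay numerator sum_t t * PV_t:
  t * PV_t at t = 1.0000: 55.028463
  t * PV_t at t = 2.0000: 104.418336
  t * PV_t at t = 3.0000: 148.602945
  t * PV_t at t = 4.0000: 187.986015
  t * PV_t at t = 5.0000: 222.943566
  t * PV_t at t = 6.0000: 253.825692
  t * PV_t at t = 7.0000: 5125.065634
Macaulay duration D = 6097.870651 / 1022.813678 = 5.961859
Modified duration = D / (1 + y/m) = 5.961859 / (1 + 0.054000) = 5.656412


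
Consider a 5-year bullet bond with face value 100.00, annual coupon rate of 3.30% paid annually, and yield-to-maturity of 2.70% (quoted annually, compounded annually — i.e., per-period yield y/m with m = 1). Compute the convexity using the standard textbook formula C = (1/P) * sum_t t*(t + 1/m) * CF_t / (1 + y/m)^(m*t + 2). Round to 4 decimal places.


Coupon per period c = face * coupon_rate / m = 3.300000
Periods per year m = 1; per-period yield y/m = 0.027000
Number of cashflows N = 5
Cashflows (t years, CF_t, discount factor 1/(1+y/m)^(m*t), PV):
  t = 1.0000: CF_t = 3.300000, DF = 0.973710, PV = 3.213242
  t = 2.0000: CF_t = 3.300000, DF = 0.948111, PV = 3.128766
  t = 3.0000: CF_t = 3.300000, DF = 0.923185, PV = 3.046510
  t = 4.0000: CF_t = 3.300000, DF = 0.898914, PV = 2.966417
  t = 5.0000: CF_t = 103.300000, DF = 0.875282, PV = 90.416586
Price P = sum_t PV_t = 102.771521
Convexity numerator sum_t t*(t + 1/m) * CF_t / (1+y/m)^(m*t + 2):
  t = 1.0000: term = 6.093020
  t = 2.0000: term = 17.798501
  t = 3.0000: term = 34.661150
  t = 4.0000: term = 56.249838
  t = 5.0000: term = 2571.748357
Convexity = (1/P) * sum = 2686.550865 / 102.771521 = 26.141005

Answer: Convexity = 26.1410


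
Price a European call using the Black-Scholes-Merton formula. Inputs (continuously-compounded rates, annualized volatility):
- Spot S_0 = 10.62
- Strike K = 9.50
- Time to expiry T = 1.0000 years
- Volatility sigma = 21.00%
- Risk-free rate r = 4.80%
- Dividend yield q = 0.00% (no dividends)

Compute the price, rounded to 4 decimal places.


d1 = (ln(S/K) + (r - q + 0.5*sigma^2) * T) / (sigma * sqrt(T)) = 0.86427246
d2 = d1 - sigma * sqrt(T) = 0.65427246
exp(-rT) = 0.95313379; exp(-qT) = 1.00000000
C = S_0 * exp(-qT) * N(d1) - K * exp(-rT) * N(d2)
N(d1) = 0.80628088; N(d2) = 0.74353186
C = 10.6200 * 1.00000000 * 0.80628088 - 9.5000 * 0.95313379 * 0.74353186 = 1.8302

Answer: Price = 1.8302


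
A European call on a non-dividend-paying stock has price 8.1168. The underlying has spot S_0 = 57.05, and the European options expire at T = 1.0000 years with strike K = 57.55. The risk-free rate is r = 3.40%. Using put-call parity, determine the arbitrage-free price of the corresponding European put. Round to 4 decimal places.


Put-call parity: C - P = S_0 * exp(-qT) - K * exp(-rT).
S_0 * exp(-qT) = 57.0500 * 1.00000000 = 57.05000000
K * exp(-rT) = 57.5500 * 0.96657150 = 55.62619009
P = C - S*exp(-qT) + K*exp(-rT)
P = 8.1168 - 57.05000000 + 55.62619009 = 6.6930

Answer: Put price = 6.6930


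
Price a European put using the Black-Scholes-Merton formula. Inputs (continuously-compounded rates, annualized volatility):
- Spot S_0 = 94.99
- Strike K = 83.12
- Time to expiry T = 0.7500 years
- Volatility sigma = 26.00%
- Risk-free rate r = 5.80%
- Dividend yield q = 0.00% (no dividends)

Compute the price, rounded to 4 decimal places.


d1 = (ln(S/K) + (r - q + 0.5*sigma^2) * T) / (sigma * sqrt(T)) = 0.89860695
d2 = d1 - sigma * sqrt(T) = 0.67344034
exp(-rT) = 0.95743255; exp(-qT) = 1.00000000
P = K * exp(-rT) * N(-d2) - S_0 * exp(-qT) * N(-d1)
N(-d1) = 0.18443103; N(-d2) = 0.25033359
P = 83.1200 * 0.95743255 * 0.25033359 - 94.9900 * 1.00000000 * 0.18443103 = 2.4029

Answer: Price = 2.4029


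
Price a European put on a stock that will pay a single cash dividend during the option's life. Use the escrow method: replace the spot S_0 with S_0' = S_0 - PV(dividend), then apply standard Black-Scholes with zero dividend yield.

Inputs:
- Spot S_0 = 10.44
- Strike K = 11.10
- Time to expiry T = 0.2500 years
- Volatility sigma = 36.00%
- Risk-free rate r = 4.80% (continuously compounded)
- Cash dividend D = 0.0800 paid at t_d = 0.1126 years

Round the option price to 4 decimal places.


PV(D) = D * exp(-r * t_d) = 0.0800 * 0.99460978 = 0.07956878
S_0' = S_0 - PV(D) = 10.4400 - 0.07956878 = 10.36043122
d1 = (ln(S_0'/K) + (r + sigma^2/2)*T) / (sigma*sqrt(T)) = -0.22639583
d2 = d1 - sigma*sqrt(T) = -0.40639583
exp(-rT) = 0.98807171
N(-d1) = 0.58955321; N(-d2) = 0.65777411
P = K * exp(-rT) * N(-d2) - S_0' * N(-d1) = 11.1000 * 0.98807171 * 0.65777411 - 10.36043122 * 0.58955321 = 1.1062

Answer: Price = 1.1062


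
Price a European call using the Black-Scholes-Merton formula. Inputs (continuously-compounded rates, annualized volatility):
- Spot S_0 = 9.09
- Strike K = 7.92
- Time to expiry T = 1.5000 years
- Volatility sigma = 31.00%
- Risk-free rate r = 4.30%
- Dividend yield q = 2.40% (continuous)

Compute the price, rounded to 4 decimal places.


d1 = (ln(S/K) + (r - q + 0.5*sigma^2) * T) / (sigma * sqrt(T)) = 0.62780344
d2 = d1 - sigma * sqrt(T) = 0.24813253
exp(-rT) = 0.93753611; exp(-qT) = 0.96464029
C = S_0 * exp(-qT) * N(d1) - K * exp(-rT) * N(d2)
N(d1) = 0.73493364; N(d2) = 0.59798407
C = 9.0900 * 0.96464029 * 0.73493364 - 7.9200 * 0.93753611 * 0.59798407 = 2.0041

Answer: Price = 2.0041


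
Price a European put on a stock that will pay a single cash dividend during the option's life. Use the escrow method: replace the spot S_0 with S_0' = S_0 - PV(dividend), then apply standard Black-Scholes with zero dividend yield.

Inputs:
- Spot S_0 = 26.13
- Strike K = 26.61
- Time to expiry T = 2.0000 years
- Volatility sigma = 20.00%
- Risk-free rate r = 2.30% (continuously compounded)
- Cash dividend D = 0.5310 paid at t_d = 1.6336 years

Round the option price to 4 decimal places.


PV(D) = D * exp(-r * t_d) = 0.5310 * 0.96312430 = 0.51141900
S_0' = S_0 - PV(D) = 26.1300 - 0.51141900 = 25.61858100
d1 = (ln(S_0'/K) + (r + sigma^2/2)*T) / (sigma*sqrt(T)) = 0.16981460
d2 = d1 - sigma*sqrt(T) = -0.11302811
exp(-rT) = 0.95504196
N(-d1) = 0.43257797; N(-d2) = 0.54499586
P = K * exp(-rT) * N(-d2) - S_0' * N(-d1) = 26.6100 * 0.95504196 * 0.54499586 - 25.61858100 * 0.43257797 = 2.7683

Answer: Price = 2.7683


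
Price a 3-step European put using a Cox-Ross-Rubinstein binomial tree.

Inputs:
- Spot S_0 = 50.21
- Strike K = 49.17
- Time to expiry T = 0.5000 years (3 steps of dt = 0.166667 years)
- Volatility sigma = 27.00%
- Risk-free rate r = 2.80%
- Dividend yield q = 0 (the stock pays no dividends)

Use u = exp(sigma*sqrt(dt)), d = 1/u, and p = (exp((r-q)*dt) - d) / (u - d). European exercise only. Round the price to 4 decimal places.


Answer: Price = V(0,0) = 3.2495

Derivation:
dt = T/N = 0.166667
u = exp(sigma*sqrt(dt)) = 1.116532; d = 1/u = 0.895631
p = (exp((r-q)*dt) - d) / (u - d) = 0.493646
Discount per step: exp(-r*dt) = 0.995344
Stock lattice S(k, i) with i counting down-moves:
  k=0: S(0,0) = 50.2100
  k=1: S(1,0) = 56.0610; S(1,1) = 44.9696
  k=2: S(2,0) = 62.5939; S(2,1) = 50.2100; S(2,2) = 40.2762
  k=3: S(3,0) = 69.8881; S(3,1) = 56.0610; S(3,2) = 44.9696; S(3,3) = 36.0726
Terminal payoffs V(N, i) = max(K - S_T, 0):
  V(3,0) = 0.000000; V(3,1) = 0.000000; V(3,2) = 4.200379; V(3,3) = 13.097417
Backward induction: V(k, i) = exp(-r*dt) * [p * V(k+1, i) + (1-p) * V(k+1, i+1)].
  V(2,0) = exp(-r*dt) * [p*0.000000 + (1-p)*0.000000] = 0.000000
  V(2,1) = exp(-r*dt) * [p*0.000000 + (1-p)*4.200379] = 2.116976
  V(2,2) = exp(-r*dt) * [p*4.200379 + (1-p)*13.097417] = 8.664898
  V(1,0) = exp(-r*dt) * [p*0.000000 + (1-p)*2.116976] = 1.066948
  V(1,1) = exp(-r*dt) * [p*2.116976 + (1-p)*8.664898] = 5.407249
  V(0,0) = exp(-r*dt) * [p*1.066948 + (1-p)*5.407249] = 3.249477


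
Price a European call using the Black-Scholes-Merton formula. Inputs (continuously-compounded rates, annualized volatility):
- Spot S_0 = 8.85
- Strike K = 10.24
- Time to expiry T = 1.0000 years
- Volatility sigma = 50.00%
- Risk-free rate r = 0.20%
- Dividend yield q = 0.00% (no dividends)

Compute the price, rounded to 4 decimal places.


Answer: Price = 1.2732

Derivation:
d1 = (ln(S/K) + (r - q + 0.5*sigma^2) * T) / (sigma * sqrt(T)) = -0.03776832
d2 = d1 - sigma * sqrt(T) = -0.53776832
exp(-rT) = 0.99800200; exp(-qT) = 1.00000000
C = S_0 * exp(-qT) * N(d1) - K * exp(-rT) * N(d2)
N(d1) = 0.48493620; N(d2) = 0.29536850
C = 8.8500 * 1.00000000 * 0.48493620 - 10.2400 * 0.99800200 * 0.29536850 = 1.2732


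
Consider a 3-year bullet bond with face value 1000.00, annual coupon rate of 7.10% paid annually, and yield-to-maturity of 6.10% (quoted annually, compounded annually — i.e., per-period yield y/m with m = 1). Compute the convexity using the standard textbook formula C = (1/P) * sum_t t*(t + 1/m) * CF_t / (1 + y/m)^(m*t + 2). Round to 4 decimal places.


Answer: Convexity = 9.7534

Derivation:
Coupon per period c = face * coupon_rate / m = 71.000000
Periods per year m = 1; per-period yield y/m = 0.061000
Number of cashflows N = 3
Cashflows (t years, CF_t, discount factor 1/(1+y/m)^(m*t), PV):
  t = 1.0000: CF_t = 71.000000, DF = 0.942507, PV = 66.918002
  t = 2.0000: CF_t = 71.000000, DF = 0.888320, PV = 63.070690
  t = 3.0000: CF_t = 1071.000000, DF = 0.837247, PV = 896.692050
Price P = sum_t PV_t = 1026.680741
Convexity numerator sum_t t*(t + 1/m) * CF_t / (1+y/m)^(m*t + 2):
  t = 1.0000: term = 118.889142
  t = 2.0000: term = 336.161570
  t = 3.0000: term = 9558.589201
Convexity = (1/P) * sum = 10013.639913 / 1026.680741 = 9.753412


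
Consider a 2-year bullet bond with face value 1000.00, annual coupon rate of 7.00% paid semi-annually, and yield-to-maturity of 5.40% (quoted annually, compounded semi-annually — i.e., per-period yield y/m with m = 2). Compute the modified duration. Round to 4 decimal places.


Answer: Modified duration = 1.8524

Derivation:
Coupon per period c = face * coupon_rate / m = 35.000000
Periods per year m = 2; per-period yield y/m = 0.027000
Number of cashflows N = 4
Cashflows (t years, CF_t, discount factor 1/(1+y/m)^(m*t), PV):
  t = 0.5000: CF_t = 35.000000, DF = 0.973710, PV = 34.079844
  t = 1.0000: CF_t = 35.000000, DF = 0.948111, PV = 33.183879
  t = 1.5000: CF_t = 35.000000, DF = 0.923185, PV = 32.311470
  t = 2.0000: CF_t = 1035.000000, DF = 0.898914, PV = 930.376164
Price P = sum_t PV_t = 1029.951358
First compute Macaulay numerator sum_t t * PV_t:
  t * PV_t at t = 0.5000: 17.039922
  t * PV_t at t = 1.0000: 33.183879
  t * PV_t at t = 1.5000: 48.467205
  t * PV_t at t = 2.0000: 1860.752328
Macaulay duration D = 1959.443334 / 1029.951358 = 1.902462
Modified duration = D / (1 + y/m) = 1.902462 / (1 + 0.027000) = 1.852446


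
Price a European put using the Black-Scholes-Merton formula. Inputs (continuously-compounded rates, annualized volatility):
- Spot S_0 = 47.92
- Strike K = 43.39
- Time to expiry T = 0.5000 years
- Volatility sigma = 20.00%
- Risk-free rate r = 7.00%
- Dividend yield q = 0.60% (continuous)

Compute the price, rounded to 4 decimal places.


d1 = (ln(S/K) + (r - q + 0.5*sigma^2) * T) / (sigma * sqrt(T)) = 0.99916984
d2 = d1 - sigma * sqrt(T) = 0.85774848
exp(-rT) = 0.96560542; exp(-qT) = 0.99700450
P = K * exp(-rT) * N(-d2) - S_0 * exp(-qT) * N(-d1)
N(-d1) = 0.15885621; N(-d2) = 0.19551568
P = 43.3900 * 0.96560542 * 0.19551568 - 47.9200 * 0.99700450 * 0.15885621 = 0.6021

Answer: Price = 0.6021


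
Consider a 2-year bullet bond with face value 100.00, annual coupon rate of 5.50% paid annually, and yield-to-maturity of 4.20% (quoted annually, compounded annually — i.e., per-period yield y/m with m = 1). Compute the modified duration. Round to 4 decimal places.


Coupon per period c = face * coupon_rate / m = 5.500000
Periods per year m = 1; per-period yield y/m = 0.042000
Number of cashflows N = 2
Cashflows (t years, CF_t, discount factor 1/(1+y/m)^(m*t), PV):
  t = 1.0000: CF_t = 5.500000, DF = 0.959693, PV = 5.278311
  t = 2.0000: CF_t = 105.500000, DF = 0.921010, PV = 97.166603
Price P = sum_t PV_t = 102.444914
First compute Macaulay numerator sum_t t * PV_t:
  t * PV_t at t = 1.0000: 5.278311
  t * PV_t at t = 2.0000: 194.333207
Macaulay duration D = 199.611518 / 102.444914 = 1.948477
Modified duration = D / (1 + y/m) = 1.948477 / (1 + 0.042000) = 1.869939

Answer: Modified duration = 1.8699


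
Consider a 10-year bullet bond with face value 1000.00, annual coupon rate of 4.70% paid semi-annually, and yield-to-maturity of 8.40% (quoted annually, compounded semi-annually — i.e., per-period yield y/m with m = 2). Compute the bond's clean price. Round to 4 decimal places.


Coupon per period c = face * coupon_rate / m = 23.500000
Periods per year m = 2; per-period yield y/m = 0.042000
Number of cashflows N = 20
Cashflows (t years, CF_t, discount factor 1/(1+y/m)^(m*t), PV):
  t = 0.5000: CF_t = 23.500000, DF = 0.959693, PV = 22.552783
  t = 1.0000: CF_t = 23.500000, DF = 0.921010, PV = 21.643746
  t = 1.5000: CF_t = 23.500000, DF = 0.883887, PV = 20.771349
  t = 2.0000: CF_t = 23.500000, DF = 0.848260, PV = 19.934116
  t = 2.5000: CF_t = 23.500000, DF = 0.814069, PV = 19.130630
  t = 3.0000: CF_t = 23.500000, DF = 0.781257, PV = 18.359530
  t = 3.5000: CF_t = 23.500000, DF = 0.749766, PV = 17.619510
  t = 4.0000: CF_t = 23.500000, DF = 0.719545, PV = 16.909319
  t = 4.5000: CF_t = 23.500000, DF = 0.690543, PV = 16.227753
  t = 5.0000: CF_t = 23.500000, DF = 0.662709, PV = 15.573659
  t = 5.5000: CF_t = 23.500000, DF = 0.635997, PV = 14.945930
  t = 6.0000: CF_t = 23.500000, DF = 0.610362, PV = 14.343503
  t = 6.5000: CF_t = 23.500000, DF = 0.585760, PV = 13.765358
  t = 7.0000: CF_t = 23.500000, DF = 0.562150, PV = 13.210516
  t = 7.5000: CF_t = 23.500000, DF = 0.539491, PV = 12.678039
  t = 8.0000: CF_t = 23.500000, DF = 0.517746, PV = 12.167024
  t = 8.5000: CF_t = 23.500000, DF = 0.496877, PV = 11.676606
  t = 9.0000: CF_t = 23.500000, DF = 0.476849, PV = 11.205956
  t = 9.5000: CF_t = 23.500000, DF = 0.457629, PV = 10.754277
  t = 10.0000: CF_t = 1023.500000, DF = 0.439183, PV = 449.503904
Price P = sum_t PV_t = 752.973509

Answer: Price = 752.9735


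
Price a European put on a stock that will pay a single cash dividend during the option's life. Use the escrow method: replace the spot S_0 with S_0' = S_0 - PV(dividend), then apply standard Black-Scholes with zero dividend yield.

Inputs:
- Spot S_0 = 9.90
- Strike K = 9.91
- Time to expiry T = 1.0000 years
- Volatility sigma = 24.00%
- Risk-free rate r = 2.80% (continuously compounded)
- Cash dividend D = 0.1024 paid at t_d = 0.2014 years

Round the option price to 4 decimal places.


Answer: Price = 0.8495

Derivation:
PV(D) = D * exp(-r * t_d) = 0.1024 * 0.99437667 = 0.10182417
S_0' = S_0 - PV(D) = 9.9000 - 0.10182417 = 9.79817583
d1 = (ln(S_0'/K) + (r + sigma^2/2)*T) / (sigma*sqrt(T)) = 0.18938283
d2 = d1 - sigma*sqrt(T) = -0.05061717
exp(-rT) = 0.97238837
N(-d1) = 0.42489639; N(-d2) = 0.52018471
P = K * exp(-rT) * N(-d2) - S_0' * N(-d1) = 9.9100 * 0.97238837 * 0.52018471 - 9.79817583 * 0.42489639 = 0.8495


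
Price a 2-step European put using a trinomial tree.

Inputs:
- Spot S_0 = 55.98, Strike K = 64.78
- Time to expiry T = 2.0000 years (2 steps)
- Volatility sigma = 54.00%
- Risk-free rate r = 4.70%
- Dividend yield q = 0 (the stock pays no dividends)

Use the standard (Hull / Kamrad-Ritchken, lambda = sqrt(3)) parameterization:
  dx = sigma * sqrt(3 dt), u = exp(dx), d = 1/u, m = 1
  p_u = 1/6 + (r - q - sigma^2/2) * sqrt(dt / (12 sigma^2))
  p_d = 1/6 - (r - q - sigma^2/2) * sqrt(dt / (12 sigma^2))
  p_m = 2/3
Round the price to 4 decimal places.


dt = T/N = 1.000000; dx = sigma*sqrt(3*dt) = 0.935307
u = exp(dx) = 2.547997; d = 1/u = 0.392465
p_u = 0.113850, p_m = 0.666667, p_d = 0.219484
Discount per step: exp(-r*dt) = 0.954087
Stock lattice S(k, j) with j the centered position index:
  k=0: S(0,+0) = 55.9800
  k=1: S(1,-1) = 21.9702; S(1,+0) = 55.9800; S(1,+1) = 142.6369
  k=2: S(2,-2) = 8.6225; S(2,-1) = 21.9702; S(2,+0) = 55.9800; S(2,+1) = 142.6369; S(2,+2) = 363.4382
Terminal payoffs V(N, j) = max(K - S_T, 0):
  V(2,-2) = 56.157461; V(2,-1) = 42.809799; V(2,+0) = 8.800000; V(2,+1) = 0.000000; V(2,+2) = 0.000000
Backward induction: V(k, j) = exp(-r*dt) * [p_u * V(k+1, j+1) + p_m * V(k+1, j) + p_d * V(k+1, j-1)]
  V(1,-1) = exp(-r*dt) * [p_u*8.800000 + p_m*42.809799 + p_d*56.157461] = 39.945141
  V(1,+0) = exp(-r*dt) * [p_u*0.000000 + p_m*8.800000 + p_d*42.809799] = 14.561961
  V(1,+1) = exp(-r*dt) * [p_u*0.000000 + p_m*0.000000 + p_d*8.800000] = 1.842777
  V(0,+0) = exp(-r*dt) * [p_u*1.842777 + p_m*14.561961 + p_d*39.945141] = 17.827194

Answer: Price = V(0,0) = 17.8272


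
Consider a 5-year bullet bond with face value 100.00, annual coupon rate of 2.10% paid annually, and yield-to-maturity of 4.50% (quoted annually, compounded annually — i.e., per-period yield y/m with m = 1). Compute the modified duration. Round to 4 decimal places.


Answer: Modified duration = 4.5788

Derivation:
Coupon per period c = face * coupon_rate / m = 2.100000
Periods per year m = 1; per-period yield y/m = 0.045000
Number of cashflows N = 5
Cashflows (t years, CF_t, discount factor 1/(1+y/m)^(m*t), PV):
  t = 1.0000: CF_t = 2.100000, DF = 0.956938, PV = 2.009569
  t = 2.0000: CF_t = 2.100000, DF = 0.915730, PV = 1.923033
  t = 3.0000: CF_t = 2.100000, DF = 0.876297, PV = 1.840223
  t = 4.0000: CF_t = 2.100000, DF = 0.838561, PV = 1.760979
  t = 5.0000: CF_t = 102.100000, DF = 0.802451, PV = 81.930252
Price P = sum_t PV_t = 89.464056
First compute Macaulay numerator sum_t t * PV_t:
  t * PV_t at t = 1.0000: 2.009569
  t * PV_t at t = 2.0000: 3.846066
  t * PV_t at t = 3.0000: 5.520669
  t * PV_t at t = 4.0000: 7.043915
  t * PV_t at t = 5.0000: 409.651259
Macaulay duration D = 428.071478 / 89.464056 = 4.784843
Modified duration = D / (1 + y/m) = 4.784843 / (1 + 0.045000) = 4.578797


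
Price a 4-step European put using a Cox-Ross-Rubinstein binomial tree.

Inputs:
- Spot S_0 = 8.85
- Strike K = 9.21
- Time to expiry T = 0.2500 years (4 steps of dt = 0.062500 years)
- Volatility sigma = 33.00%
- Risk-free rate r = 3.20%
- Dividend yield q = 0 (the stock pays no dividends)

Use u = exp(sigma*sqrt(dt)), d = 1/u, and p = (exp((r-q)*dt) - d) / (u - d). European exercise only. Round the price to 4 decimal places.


dt = T/N = 0.062500
u = exp(sigma*sqrt(dt)) = 1.085999; d = 1/u = 0.920811
p = (exp((r-q)*dt) - d) / (u - d) = 0.491506
Discount per step: exp(-r*dt) = 0.998002
Stock lattice S(k, i) with i counting down-moves:
  k=0: S(0,0) = 8.8500
  k=1: S(1,0) = 9.6111; S(1,1) = 8.1492
  k=2: S(2,0) = 10.4376; S(2,1) = 8.8500; S(2,2) = 7.5039
  k=3: S(3,0) = 11.3353; S(3,1) = 9.6111; S(3,2) = 8.1492; S(3,3) = 6.9096
  k=4: S(4,0) = 12.3101; S(4,1) = 10.4376; S(4,2) = 8.8500; S(4,3) = 7.5039; S(4,4) = 6.3625
Terminal payoffs V(N, i) = max(K - S_T, 0):
  V(4,0) = 0.000000; V(4,1) = 0.000000; V(4,2) = 0.360000; V(4,3) = 1.706141; V(4,4) = 2.847525
Backward induction: V(k, i) = exp(-r*dt) * [p * V(k+1, i) + (1-p) * V(k+1, i+1)].
  V(3,0) = exp(-r*dt) * [p*0.000000 + (1-p)*0.000000] = 0.000000
  V(3,1) = exp(-r*dt) * [p*0.000000 + (1-p)*0.360000] = 0.182692
  V(3,2) = exp(-r*dt) * [p*0.360000 + (1-p)*1.706141] = 1.042417
  V(3,3) = exp(-r*dt) * [p*1.706141 + (1-p)*2.847525] = 2.281959
  V(2,0) = exp(-r*dt) * [p*0.000000 + (1-p)*0.182692] = 0.092712
  V(2,1) = exp(-r*dt) * [p*0.182692 + (1-p)*1.042417] = 0.618618
  V(2,2) = exp(-r*dt) * [p*1.042417 + (1-p)*2.281959] = 1.669374
  V(1,0) = exp(-r*dt) * [p*0.092712 + (1-p)*0.618618] = 0.359413
  V(1,1) = exp(-r*dt) * [p*0.618618 + (1-p)*1.669374] = 1.150618
  V(0,0) = exp(-r*dt) * [p*0.359413 + (1-p)*1.150618] = 0.760213

Answer: Price = V(0,0) = 0.7602


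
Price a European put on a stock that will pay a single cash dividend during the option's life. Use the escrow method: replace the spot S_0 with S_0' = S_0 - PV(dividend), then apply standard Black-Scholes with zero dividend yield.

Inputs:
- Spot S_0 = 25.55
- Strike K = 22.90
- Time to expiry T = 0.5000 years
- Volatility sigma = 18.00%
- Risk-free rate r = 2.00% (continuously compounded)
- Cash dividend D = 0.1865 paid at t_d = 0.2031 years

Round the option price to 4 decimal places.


Answer: Price = 0.3166

Derivation:
PV(D) = D * exp(-r * t_d) = 0.1865 * 0.99594624 = 0.18574397
S_0' = S_0 - PV(D) = 25.5500 - 0.18574397 = 25.36425603
d1 = (ln(S_0'/K) + (r + sigma^2/2)*T) / (sigma*sqrt(T)) = 0.94519772
d2 = d1 - sigma*sqrt(T) = 0.81791850
exp(-rT) = 0.99004983
N(-d1) = 0.17227897; N(-d2) = 0.20670186
P = K * exp(-rT) * N(-d2) - S_0' * N(-d1) = 22.9000 * 0.99004983 * 0.20670186 - 25.36425603 * 0.17227897 = 0.3166


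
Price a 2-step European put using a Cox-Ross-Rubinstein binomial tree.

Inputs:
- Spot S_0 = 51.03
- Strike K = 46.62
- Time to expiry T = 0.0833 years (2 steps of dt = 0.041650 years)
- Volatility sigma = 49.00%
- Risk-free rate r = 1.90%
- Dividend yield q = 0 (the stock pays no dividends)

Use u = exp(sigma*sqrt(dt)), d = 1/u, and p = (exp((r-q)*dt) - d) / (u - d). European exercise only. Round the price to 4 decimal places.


Answer: Price = V(0,0) = 1.3119

Derivation:
dt = T/N = 0.041650
u = exp(sigma*sqrt(dt)) = 1.105172; d = 1/u = 0.904837
p = (exp((r-q)*dt) - d) / (u - d) = 0.478972
Discount per step: exp(-r*dt) = 0.999209
Stock lattice S(k, i) with i counting down-moves:
  k=0: S(0,0) = 51.0300
  k=1: S(1,0) = 56.3969; S(1,1) = 46.1738
  k=2: S(2,0) = 62.3283; S(2,1) = 51.0300; S(2,2) = 41.7798
Terminal payoffs V(N, i) = max(K - S_T, 0):
  V(2,0) = 0.000000; V(2,1) = 0.000000; V(2,2) = 4.840239
Backward induction: V(k, i) = exp(-r*dt) * [p * V(k+1, i) + (1-p) * V(k+1, i+1)].
  V(1,0) = exp(-r*dt) * [p*0.000000 + (1-p)*0.000000] = 0.000000
  V(1,1) = exp(-r*dt) * [p*0.000000 + (1-p)*4.840239] = 2.519903
  V(0,0) = exp(-r*dt) * [p*0.000000 + (1-p)*2.519903] = 1.311901
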